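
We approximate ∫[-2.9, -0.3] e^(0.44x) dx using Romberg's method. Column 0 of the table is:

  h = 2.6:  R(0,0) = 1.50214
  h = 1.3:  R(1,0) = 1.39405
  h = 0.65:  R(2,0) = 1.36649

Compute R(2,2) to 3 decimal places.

R(1,1) = (4·1.39405 − 1.50214) / 3 = 1.35802
R(2,1) = (4·1.36649 − 1.39405) / 3 = 1.35730
R(2,2) = 1.35730 + (1.35730 − 1.35802)/15 = 1.35725
(Column j=1 coincides with Simpson's rule on the same nodes.)

1.357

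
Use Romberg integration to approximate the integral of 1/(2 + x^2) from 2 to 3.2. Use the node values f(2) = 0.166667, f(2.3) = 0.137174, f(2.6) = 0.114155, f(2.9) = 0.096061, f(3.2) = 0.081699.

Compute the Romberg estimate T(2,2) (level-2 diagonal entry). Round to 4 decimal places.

0.1410

T(0,0) (trapezoid, 1 panel, h=1.2000): 0.149020
T(1,0) (trapezoid, 2 panels, h=0.6000): 0.143003
T(2,0) (trapezoid, 4 panels, h=0.3000): 0.141472
T(1,1) = 0.143003 + (0.143003 − 0.149020)/3 = 0.140997
T(2,1) = 0.141472 + (0.141472 − 0.143003)/3 = 0.140962
T(2,2) = 0.140962 + (0.140962 − 0.140997)/15 = 0.140960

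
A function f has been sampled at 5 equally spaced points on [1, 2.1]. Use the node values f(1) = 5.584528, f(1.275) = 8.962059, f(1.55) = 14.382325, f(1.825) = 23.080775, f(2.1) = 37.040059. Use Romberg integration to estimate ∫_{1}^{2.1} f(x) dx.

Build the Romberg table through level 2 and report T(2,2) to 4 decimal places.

18.2885

T(0,0) (trapezoid, 1 panel, h=1.1000): 23.443523
T(1,0) (trapezoid, 2 panels, h=0.5500): 19.632040
T(2,0) (trapezoid, 4 panels, h=0.2750): 18.627799
T(1,1) = 19.632040 + (19.632040 − 23.443523)/3 = 18.361546
T(2,1) = 18.627799 + (18.627799 − 19.632040)/3 = 18.293052
T(2,2) = 18.293052 + (18.293052 − 18.361546)/15 = 18.288486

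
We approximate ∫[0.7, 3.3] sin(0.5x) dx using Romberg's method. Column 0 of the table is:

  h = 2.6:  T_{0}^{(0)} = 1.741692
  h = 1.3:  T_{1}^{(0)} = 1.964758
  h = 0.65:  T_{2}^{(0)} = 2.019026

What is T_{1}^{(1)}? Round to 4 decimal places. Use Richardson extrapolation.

Richardson extrapolation on the trapezoidal column (denominator 4−1=3):
T_{1}^{(1)} = (4·1.964758 − 1.741692) / 3 = 2.039113

2.0391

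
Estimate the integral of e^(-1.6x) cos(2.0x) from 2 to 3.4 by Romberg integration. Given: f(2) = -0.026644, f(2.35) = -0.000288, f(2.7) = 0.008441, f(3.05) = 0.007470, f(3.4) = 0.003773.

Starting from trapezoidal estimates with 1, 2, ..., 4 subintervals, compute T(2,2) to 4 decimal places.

T(0,0) (trapezoid, 1 panel, h=1.4000): -0.016010
T(1,0) (trapezoid, 2 panels, h=0.7000): -0.002096
T(2,0) (trapezoid, 4 panels, h=0.3500): 0.001466
T(1,1) = -0.002096 + (-0.002096 − (-0.016010))/3 = 0.002542
T(2,1) = 0.001466 + (0.001466 − (-0.002096))/3 = 0.002653
T(2,2) = 0.002653 + (0.002653 − 0.002542)/15 = 0.002660

0.0027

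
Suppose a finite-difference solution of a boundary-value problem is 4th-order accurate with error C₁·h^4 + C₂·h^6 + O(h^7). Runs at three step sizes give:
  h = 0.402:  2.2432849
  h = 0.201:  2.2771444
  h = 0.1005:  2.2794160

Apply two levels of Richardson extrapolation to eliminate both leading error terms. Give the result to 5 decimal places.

2.27957

First eliminate the h^4 term (factor 2^4 = 16):
  B₁ = (16·2.2771444 − 2.2432849)/15 = 2.2794017
  B₂ = (16·2.2794160 − 2.2771444)/15 = 2.2795674
Then eliminate the h^6 term (factor 2^6 = 64):
  (64·2.2795674 − 2.2794017)/63 = 2.2795700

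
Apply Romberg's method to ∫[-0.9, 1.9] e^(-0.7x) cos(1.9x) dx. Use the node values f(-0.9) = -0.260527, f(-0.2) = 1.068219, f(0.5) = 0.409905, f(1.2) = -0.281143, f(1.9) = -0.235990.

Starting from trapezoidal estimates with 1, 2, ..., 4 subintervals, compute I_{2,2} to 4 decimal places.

I_{0,0} (trapezoid, 1 panel, h=2.8000): -0.695124
I_{1,0} (trapezoid, 2 panels, h=1.4000): 0.226305
I_{2,0} (trapezoid, 4 panels, h=0.7000): 0.664106
I_{1,1} = 0.226305 + (0.226305 − (-0.695124))/3 = 0.533448
I_{2,1} = 0.664106 + (0.664106 − 0.226305)/3 = 0.810040
I_{2,2} = 0.810040 + (0.810040 − 0.533448)/15 = 0.828479

0.8285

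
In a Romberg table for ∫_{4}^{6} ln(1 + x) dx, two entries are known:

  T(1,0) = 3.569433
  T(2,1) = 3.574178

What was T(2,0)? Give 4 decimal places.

3.5730

From T(2,1) = (4·T(2,0) − T(1,0))/3, solve for T(2,0):
4·T(2,0) = 3·3.574178 + 3.569433 = 14.291967
T(2,0) = 3.572992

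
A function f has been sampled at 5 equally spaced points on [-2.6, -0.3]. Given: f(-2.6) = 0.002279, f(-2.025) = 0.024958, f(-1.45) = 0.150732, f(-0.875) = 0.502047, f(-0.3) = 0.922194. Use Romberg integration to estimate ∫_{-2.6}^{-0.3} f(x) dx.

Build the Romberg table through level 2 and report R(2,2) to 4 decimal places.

R(0,0) (trapezoid, 1 panel, h=2.3000): 1.063144
R(1,0) (trapezoid, 2 panels, h=1.1500): 0.704914
R(2,0) (trapezoid, 4 panels, h=0.5750): 0.655485
R(1,1) = 0.704914 + (0.704914 − 1.063144)/3 = 0.585504
R(2,1) = 0.655485 + (0.655485 − 0.704914)/3 = 0.639009
R(2,2) = 0.639009 + (0.639009 − 0.585504)/15 = 0.642576

0.6426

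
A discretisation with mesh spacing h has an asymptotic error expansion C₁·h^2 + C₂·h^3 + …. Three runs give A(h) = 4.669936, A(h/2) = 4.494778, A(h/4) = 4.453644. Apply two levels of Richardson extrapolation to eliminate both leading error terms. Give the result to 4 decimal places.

4.4404

First eliminate the h^2 term (factor 2^2 = 4):
  B₁ = (4·4.494778 − 4.669936)/3 = 4.436392
  B₂ = (4·4.453644 − 4.494778)/3 = 4.439933
Then eliminate the h^3 term (factor 2^3 = 8):
  (8·4.439933 − 4.436392)/7 = 4.440439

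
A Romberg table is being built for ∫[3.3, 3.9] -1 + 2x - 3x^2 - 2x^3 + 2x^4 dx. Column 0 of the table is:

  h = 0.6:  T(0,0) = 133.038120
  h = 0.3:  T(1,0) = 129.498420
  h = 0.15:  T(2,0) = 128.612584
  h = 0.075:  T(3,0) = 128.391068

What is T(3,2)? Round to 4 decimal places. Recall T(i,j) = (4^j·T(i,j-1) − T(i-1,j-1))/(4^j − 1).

T(2,1) = 128.612584 + (128.612584 − 129.498420)/3 = 128.317305
T(3,1) = 128.391068 + (128.391068 − 128.612584)/3 = 128.317229
T(3,2) = 128.317229 + (128.317229 − 128.317305)/15 = 128.317224
(Column j=1 coincides with Simpson's rule on the same nodes.)

128.3172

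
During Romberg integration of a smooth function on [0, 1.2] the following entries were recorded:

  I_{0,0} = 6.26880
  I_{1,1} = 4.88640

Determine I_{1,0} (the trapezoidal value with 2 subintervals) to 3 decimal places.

5.232

From I_{1,1} = (4·I_{1,0} − I_{0,0})/3, solve for I_{1,0}:
4·I_{1,0} = 3·4.88640 + 6.26880 = 20.92800
I_{1,0} = 5.23200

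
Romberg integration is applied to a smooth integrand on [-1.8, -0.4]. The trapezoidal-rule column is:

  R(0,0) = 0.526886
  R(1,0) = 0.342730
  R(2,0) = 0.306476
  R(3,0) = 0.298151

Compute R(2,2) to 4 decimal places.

R(1,1) = 0.342730 + (0.342730 − 0.526886)/3 = 0.281345
R(2,1) = (4·0.306476 − 0.342730) / 3 = 0.294391
R(2,2) = 0.294391 + (0.294391 − 0.281345)/15 = 0.295261

0.2953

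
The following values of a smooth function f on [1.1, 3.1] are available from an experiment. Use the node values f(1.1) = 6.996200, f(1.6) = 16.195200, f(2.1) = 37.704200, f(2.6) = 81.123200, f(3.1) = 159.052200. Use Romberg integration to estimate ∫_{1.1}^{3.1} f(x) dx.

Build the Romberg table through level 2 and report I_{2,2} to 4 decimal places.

I_{0,0} (trapezoid, 1 panel, h=2.0000): 166.048400
I_{1,0} (trapezoid, 2 panels, h=1.0000): 120.728400
I_{2,0} (trapezoid, 4 panels, h=0.5000): 109.023400
I_{1,1} = 120.728400 + (120.728400 − 166.048400)/3 = 105.621733
I_{2,1} = 109.023400 + (109.023400 − 120.728400)/3 = 105.121733
I_{2,2} = 105.121733 + (105.121733 − 105.621733)/15 = 105.088400

105.0884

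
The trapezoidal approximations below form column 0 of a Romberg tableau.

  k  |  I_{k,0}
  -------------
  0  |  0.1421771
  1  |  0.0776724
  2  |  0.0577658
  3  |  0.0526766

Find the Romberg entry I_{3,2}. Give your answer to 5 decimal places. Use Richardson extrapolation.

0.05097

Richardson extrapolation on the trapezoidal column (denominator 4−1=3):
I_{2,1} = (4·0.0577658 − 0.0776724) / 3 = 0.0511303
I_{3,1} = 0.0526766 + (0.0526766 − 0.0577658)/3 = 0.0509802
I_{3,2} = 0.0509802 + (0.0509802 − 0.0511303)/15 = 0.0509702
(Column j=1 coincides with Simpson's rule on the same nodes.)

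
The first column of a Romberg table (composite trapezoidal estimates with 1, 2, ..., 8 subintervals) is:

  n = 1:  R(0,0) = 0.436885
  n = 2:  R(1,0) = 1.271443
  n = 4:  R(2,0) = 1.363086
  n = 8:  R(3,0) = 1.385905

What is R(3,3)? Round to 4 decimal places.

1.3937

Richardson extrapolation on the trapezoidal column (denominator 4−1=3):
R(1,1) = 1.271443 + (1.271443 − 0.436885)/3 = 1.549629
R(2,1) = (4·1.363086 − 1.271443) / 3 = 1.393634
R(3,1) = (4·1.385905 − 1.363086) / 3 = 1.393511
R(2,2) = (16·1.393634 − 1.549629) / 15 = 1.383234
R(3,2) = (16·1.393511 − 1.393634) / 15 = 1.393503
R(3,3) = (64·1.393503 − 1.383234) / 63 = 1.393666
(Column j=1 coincides with Simpson's rule on the same nodes.)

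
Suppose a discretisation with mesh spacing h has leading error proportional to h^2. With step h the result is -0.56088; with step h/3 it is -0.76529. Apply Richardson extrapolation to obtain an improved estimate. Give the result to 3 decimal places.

The leading error scales as h^2; refining by a factor of 3 reduces it by 3^2 = 9.
Extrapolated value = (9·A(h/3) − A(h)) / (9 − 1)
= (9·(-0.76529) − (-0.56088)) / 8
= -6.32673 / 8 = -0.79084

-0.791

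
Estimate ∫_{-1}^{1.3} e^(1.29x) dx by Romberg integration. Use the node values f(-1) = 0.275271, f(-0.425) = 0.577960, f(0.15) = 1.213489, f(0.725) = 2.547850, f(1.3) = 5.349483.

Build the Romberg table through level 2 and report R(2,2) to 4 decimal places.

3.9346

R(0,0) (trapezoid, 1 panel, h=2.3000): 6.468467
R(1,0) (trapezoid, 2 panels, h=1.1500): 4.629746
R(2,0) (trapezoid, 4 panels, h=0.5750): 4.112214
R(1,1) = 4.629746 + (4.629746 − 6.468467)/3 = 4.016839
R(2,1) = 4.112214 + (4.112214 − 4.629746)/3 = 3.939703
R(2,2) = 3.939703 + (3.939703 − 4.016839)/15 = 3.934561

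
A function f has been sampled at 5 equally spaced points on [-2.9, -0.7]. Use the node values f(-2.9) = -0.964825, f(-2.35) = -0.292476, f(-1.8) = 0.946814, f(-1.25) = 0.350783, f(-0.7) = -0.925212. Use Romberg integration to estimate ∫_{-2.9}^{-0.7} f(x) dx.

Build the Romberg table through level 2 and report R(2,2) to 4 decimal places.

-0.0001

R(0,0) (trapezoid, 1 panel, h=2.2000): -2.079041
R(1,0) (trapezoid, 2 panels, h=1.1000): 0.001975
R(2,0) (trapezoid, 4 panels, h=0.5500): 0.033056
R(1,1) = 0.001975 + (0.001975 − (-2.079041))/3 = 0.695647
R(2,1) = 0.033056 + (0.033056 − 0.001975)/3 = 0.043416
R(2,2) = 0.043416 + (0.043416 − 0.695647)/15 = -0.000066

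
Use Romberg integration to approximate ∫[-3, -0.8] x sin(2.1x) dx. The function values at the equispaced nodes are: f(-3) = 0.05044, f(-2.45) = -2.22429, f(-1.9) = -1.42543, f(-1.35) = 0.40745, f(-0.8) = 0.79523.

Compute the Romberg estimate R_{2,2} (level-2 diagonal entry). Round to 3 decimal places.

-1.695

R_{0,0} (trapezoid, 1 panel, h=2.2000): 0.93024
R_{1,0} (trapezoid, 2 panels, h=1.1000): -1.10285
R_{2,0} (trapezoid, 4 panels, h=0.5500): -1.55069
R_{1,1} = -1.10285 + (-1.10285 − 0.93024)/3 = -1.78055
R_{2,1} = -1.55069 + (-1.55069 − (-1.10285))/3 = -1.69997
R_{2,2} = -1.69997 + (-1.69997 − (-1.78055))/15 = -1.69460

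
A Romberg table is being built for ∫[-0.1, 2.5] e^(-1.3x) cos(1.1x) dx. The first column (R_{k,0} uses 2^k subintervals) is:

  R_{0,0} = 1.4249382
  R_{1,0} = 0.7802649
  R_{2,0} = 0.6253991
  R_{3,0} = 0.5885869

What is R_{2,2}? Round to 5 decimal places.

Richardson extrapolation on the trapezoidal column (denominator 4−1=3):
R_{1,1} = (4·0.7802649 − 1.4249382) / 3 = 0.5653738
R_{2,1} = 0.6253991 + (0.6253991 − 0.7802649)/3 = 0.5737772
R_{2,2} = 0.5737772 + (0.5737772 − 0.5653738)/15 = 0.5743374

0.57434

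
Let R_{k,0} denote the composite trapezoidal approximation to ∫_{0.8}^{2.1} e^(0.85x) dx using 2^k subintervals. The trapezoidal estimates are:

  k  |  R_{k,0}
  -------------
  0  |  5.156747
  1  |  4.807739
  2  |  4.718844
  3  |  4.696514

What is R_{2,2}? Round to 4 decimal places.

4.6891

R_{1,1} = (4·4.807739 − 5.156747) / 3 = 4.691403
R_{2,1} = 4.718844 + (4.718844 − 4.807739)/3 = 4.689212
R_{2,2} = (16·4.689212 − 4.691403) / 15 = 4.689066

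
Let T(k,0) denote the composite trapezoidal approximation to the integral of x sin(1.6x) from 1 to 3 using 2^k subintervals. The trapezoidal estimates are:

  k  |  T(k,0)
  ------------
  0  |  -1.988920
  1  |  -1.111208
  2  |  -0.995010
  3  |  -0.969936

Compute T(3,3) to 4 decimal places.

Richardson extrapolation on the trapezoidal column (denominator 4−1=3):
T(1,1) = (4·(-1.111208) − (-1.988920)) / 3 = -0.818637
T(2,1) = -0.995010 + (-0.995010 − (-1.111208))/3 = -0.956277
T(3,1) = (4·(-0.969936) − (-0.995010)) / 3 = -0.961578
T(2,2) = (16·(-0.956277) − (-0.818637)) / 15 = -0.965453
T(3,2) = (16·(-0.961578) − (-0.956277)) / 15 = -0.961931
T(3,3) = -0.961931 + (-0.961931 − (-0.965453))/63 = -0.961875

-0.9619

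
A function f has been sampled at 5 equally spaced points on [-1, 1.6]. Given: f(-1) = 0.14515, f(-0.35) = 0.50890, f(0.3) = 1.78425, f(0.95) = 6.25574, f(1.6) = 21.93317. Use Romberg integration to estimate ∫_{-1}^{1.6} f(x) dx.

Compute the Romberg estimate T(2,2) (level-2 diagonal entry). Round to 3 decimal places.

11.337

T(0,0) (trapezoid, 1 panel, h=2.6000): 28.70182
T(1,0) (trapezoid, 2 panels, h=1.3000): 16.67043
T(2,0) (trapezoid, 4 panels, h=0.6500): 12.73223
T(1,1) = 16.67043 + (16.67043 − 28.70182)/3 = 12.65997
T(2,1) = 12.73223 + (12.73223 − 16.67043)/3 = 11.41950
T(2,2) = 11.41950 + (11.41950 − 12.65997)/15 = 11.33680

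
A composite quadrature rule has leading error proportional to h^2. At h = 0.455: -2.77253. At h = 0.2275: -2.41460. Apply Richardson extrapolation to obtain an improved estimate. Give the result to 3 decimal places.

The leading error scales as h^2; refining by a factor of 2 reduces it by 2^2 = 4.
Extrapolated value = (4·A(h/2) − A(h)) / (4 − 1)
= (4·(-2.41460) − (-2.77253)) / 3
= -6.88587 / 3 = -2.29529

-2.295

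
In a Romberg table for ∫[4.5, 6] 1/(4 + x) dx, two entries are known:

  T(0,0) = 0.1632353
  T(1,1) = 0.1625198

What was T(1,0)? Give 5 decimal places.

0.16270

From T(1,1) = (4·T(1,0) − T(0,0))/3, solve for T(1,0):
4·T(1,0) = 3·0.1625198 + 0.1632353 = 0.6507947
T(1,0) = 0.1626987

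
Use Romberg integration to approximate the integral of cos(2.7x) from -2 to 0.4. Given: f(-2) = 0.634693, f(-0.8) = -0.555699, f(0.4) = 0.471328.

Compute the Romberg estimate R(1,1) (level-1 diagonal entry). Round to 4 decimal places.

-0.4467

R(0,0) (trapezoid, 1 panel, h=2.4000): 1.327225
R(1,0) (trapezoid, 2 panels, h=1.2000): -0.003226
R(1,1) = -0.003226 + (-0.003226 − 1.327225)/3 = -0.446710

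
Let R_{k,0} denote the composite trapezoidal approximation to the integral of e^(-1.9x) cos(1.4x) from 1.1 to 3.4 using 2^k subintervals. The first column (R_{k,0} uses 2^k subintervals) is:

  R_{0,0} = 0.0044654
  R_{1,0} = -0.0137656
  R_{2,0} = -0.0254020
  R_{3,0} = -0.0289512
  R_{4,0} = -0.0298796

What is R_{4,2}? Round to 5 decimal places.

-0.03019

Richardson extrapolation on the trapezoidal column (denominator 4−1=3):
R_{3,1} = -0.0289512 + (-0.0289512 − (-0.0254020))/3 = -0.0301343
R_{4,1} = -0.0298796 + (-0.0298796 − (-0.0289512))/3 = -0.0301891
R_{4,2} = (16·(-0.0301891) − (-0.0301343)) / 15 = -0.0301928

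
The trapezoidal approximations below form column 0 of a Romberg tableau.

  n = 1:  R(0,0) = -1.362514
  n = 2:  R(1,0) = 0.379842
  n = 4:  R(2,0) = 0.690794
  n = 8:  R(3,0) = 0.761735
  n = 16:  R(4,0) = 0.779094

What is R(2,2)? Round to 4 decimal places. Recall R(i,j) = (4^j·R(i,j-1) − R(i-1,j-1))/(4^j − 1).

Richardson extrapolation on the trapezoidal column (denominator 4−1=3):
R(1,1) = 0.379842 + (0.379842 − (-1.362514))/3 = 0.960627
R(2,1) = 0.690794 + (0.690794 − 0.379842)/3 = 0.794445
R(2,2) = 0.794445 + (0.794445 − 0.960627)/15 = 0.783366

0.7834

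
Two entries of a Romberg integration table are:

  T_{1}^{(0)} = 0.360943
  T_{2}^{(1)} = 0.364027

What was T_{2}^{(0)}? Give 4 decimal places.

0.3633

From T_{2}^{(1)} = (4·T_{2}^{(0)} − T_{1}^{(0)})/3, solve for T_{2}^{(0)}:
4·T_{2}^{(0)} = 3·0.364027 + 0.360943 = 1.453024
T_{2}^{(0)} = 0.363256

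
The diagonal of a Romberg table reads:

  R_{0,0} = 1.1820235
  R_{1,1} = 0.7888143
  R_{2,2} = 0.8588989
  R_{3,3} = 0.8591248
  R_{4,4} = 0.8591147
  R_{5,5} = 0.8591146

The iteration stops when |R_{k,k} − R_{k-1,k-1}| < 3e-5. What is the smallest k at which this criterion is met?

|R_{1,1} − R_{0,0}| = 0.3932092 ≥ 3e-5
|R_{2,2} − R_{1,1}| = 0.0700846 ≥ 3e-5
|R_{3,3} − R_{2,2}| = 0.0002259 ≥ 3e-5
|R_{4,4} − R_{3,3}| = 0.0000101 < 3e-5

k = 4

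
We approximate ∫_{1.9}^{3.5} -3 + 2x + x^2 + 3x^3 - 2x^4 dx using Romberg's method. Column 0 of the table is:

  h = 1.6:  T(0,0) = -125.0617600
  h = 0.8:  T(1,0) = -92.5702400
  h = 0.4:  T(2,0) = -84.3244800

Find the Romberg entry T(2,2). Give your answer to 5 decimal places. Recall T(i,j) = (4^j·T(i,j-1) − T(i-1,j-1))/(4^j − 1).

-81.56497

Richardson extrapolation on the trapezoidal column (denominator 4−1=3):
T(1,1) = (4·(-92.5702400) − (-125.0617600)) / 3 = -81.7397333
T(2,1) = (4·(-84.3244800) − (-92.5702400)) / 3 = -81.5758933
T(2,2) = (16·(-81.5758933) − (-81.7397333)) / 15 = -81.5649706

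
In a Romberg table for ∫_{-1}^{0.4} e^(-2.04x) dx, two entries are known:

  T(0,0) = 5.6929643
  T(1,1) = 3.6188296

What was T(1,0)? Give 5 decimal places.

From T(1,1) = (4·T(1,0) − T(0,0))/3, solve for T(1,0):
4·T(1,0) = 3·3.6188296 + 5.6929643 = 16.5494531
T(1,0) = 4.1373633

4.13736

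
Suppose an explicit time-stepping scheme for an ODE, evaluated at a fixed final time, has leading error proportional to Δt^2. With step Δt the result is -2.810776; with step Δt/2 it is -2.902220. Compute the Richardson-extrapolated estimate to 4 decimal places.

-2.9327

Extrapolated value = (4·A(Δt/2) − A(Δt)) / (4 − 1)
= (4·(-2.902220) − (-2.810776)) / 3
= -8.798104 / 3 = -2.932701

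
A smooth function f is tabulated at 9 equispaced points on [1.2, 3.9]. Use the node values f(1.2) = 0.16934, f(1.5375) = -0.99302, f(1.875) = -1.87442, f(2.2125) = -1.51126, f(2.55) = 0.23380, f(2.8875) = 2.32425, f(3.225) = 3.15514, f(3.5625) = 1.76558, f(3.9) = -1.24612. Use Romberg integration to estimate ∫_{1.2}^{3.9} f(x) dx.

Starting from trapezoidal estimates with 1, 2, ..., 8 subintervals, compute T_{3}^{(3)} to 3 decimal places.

0.925

T_{0}^{(0)} (trapezoid, 1 panel, h=2.7000): -1.45365
T_{1}^{(0)} (trapezoid, 2 panels, h=1.3500): -0.41120
T_{2}^{(0)} (trapezoid, 4 panels, h=0.6750): 0.65889
T_{3}^{(0)} (trapezoid, 8 panels, h=0.3375): 0.86457
T_{1}^{(1)} = -0.41120 + (-0.41120 − (-1.45365))/3 = -0.06372
T_{2}^{(1)} = 0.65889 + (0.65889 − (-0.41120))/3 = 1.01559
T_{3}^{(1)} = 0.86457 + (0.86457 − 0.65889)/3 = 0.93313
T_{2}^{(2)} = 1.01559 + (1.01559 − (-0.06372))/15 = 1.08754
T_{3}^{(2)} = 0.93313 + (0.93313 − 1.01559)/15 = 0.92763
T_{3}^{(3)} = 0.92763 + (0.92763 − 1.08754)/63 = 0.92509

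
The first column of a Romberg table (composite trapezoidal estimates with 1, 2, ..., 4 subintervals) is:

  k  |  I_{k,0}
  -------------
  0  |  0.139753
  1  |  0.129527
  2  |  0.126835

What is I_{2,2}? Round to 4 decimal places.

0.1259

Richardson extrapolation on the trapezoidal column (denominator 4−1=3):
I_{1,1} = 0.129527 + (0.129527 − 0.139753)/3 = 0.126118
I_{2,1} = (4·0.126835 − 0.129527) / 3 = 0.125938
I_{2,2} = 0.125938 + (0.125938 − 0.126118)/15 = 0.125926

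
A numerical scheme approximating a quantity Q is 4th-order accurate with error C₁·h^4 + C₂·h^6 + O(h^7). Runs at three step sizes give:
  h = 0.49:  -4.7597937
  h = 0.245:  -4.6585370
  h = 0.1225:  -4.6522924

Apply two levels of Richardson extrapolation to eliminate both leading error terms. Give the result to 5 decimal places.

-4.65188

First eliminate the h^4 term (factor 2^4 = 16):
  B₁ = (16·(-4.6585370) − (-4.7597937))/15 = -4.6517866
  B₂ = (16·(-4.6522924) − (-4.6585370))/15 = -4.6518761
Then eliminate the h^6 term (factor 2^6 = 64):
  (64·(-4.6518761) − (-4.6517866))/63 = -4.6518775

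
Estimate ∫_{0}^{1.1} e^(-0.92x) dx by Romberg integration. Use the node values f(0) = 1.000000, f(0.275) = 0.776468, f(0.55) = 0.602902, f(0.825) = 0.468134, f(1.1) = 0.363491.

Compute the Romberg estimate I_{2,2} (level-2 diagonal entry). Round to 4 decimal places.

0.6919

I_{0,0} (trapezoid, 1 panel, h=1.1000): 0.749920
I_{1,0} (trapezoid, 2 panels, h=0.5500): 0.706556
I_{2,0} (trapezoid, 4 panels, h=0.2750): 0.695544
I_{1,1} = 0.706556 + (0.706556 − 0.749920)/3 = 0.692101
I_{2,1} = 0.695544 + (0.695544 − 0.706556)/3 = 0.691873
I_{2,2} = 0.691873 + (0.691873 − 0.692101)/15 = 0.691858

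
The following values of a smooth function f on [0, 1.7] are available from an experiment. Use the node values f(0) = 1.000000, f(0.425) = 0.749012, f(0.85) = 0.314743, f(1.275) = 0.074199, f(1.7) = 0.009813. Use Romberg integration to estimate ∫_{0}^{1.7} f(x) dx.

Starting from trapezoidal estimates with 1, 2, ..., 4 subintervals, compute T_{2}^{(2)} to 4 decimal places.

0.7024

T_{0}^{(0)} (trapezoid, 1 panel, h=1.7000): 0.858341
T_{1}^{(0)} (trapezoid, 2 panels, h=0.8500): 0.696702
T_{2}^{(0)} (trapezoid, 4 panels, h=0.4250): 0.698216
T_{1}^{(1)} = 0.696702 + (0.696702 − 0.858341)/3 = 0.642822
T_{2}^{(1)} = 0.698216 + (0.698216 − 0.696702)/3 = 0.698721
T_{2}^{(2)} = 0.698721 + (0.698721 − 0.642822)/15 = 0.702448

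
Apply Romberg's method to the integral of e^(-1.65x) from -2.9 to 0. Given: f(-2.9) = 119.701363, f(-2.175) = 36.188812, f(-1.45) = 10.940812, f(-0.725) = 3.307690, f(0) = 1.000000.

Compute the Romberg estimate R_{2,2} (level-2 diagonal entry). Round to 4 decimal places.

72.1806

R_{0,0} (trapezoid, 1 panel, h=2.9000): 175.016976
R_{1,0} (trapezoid, 2 panels, h=1.4500): 103.372666
R_{2,0} (trapezoid, 4 panels, h=0.7250): 80.321297
R_{1,1} = 103.372666 + (103.372666 − 175.016976)/3 = 79.491229
R_{2,1} = 80.321297 + (80.321297 − 103.372666)/3 = 72.637507
R_{2,2} = 72.637507 + (72.637507 − 79.491229)/15 = 72.180592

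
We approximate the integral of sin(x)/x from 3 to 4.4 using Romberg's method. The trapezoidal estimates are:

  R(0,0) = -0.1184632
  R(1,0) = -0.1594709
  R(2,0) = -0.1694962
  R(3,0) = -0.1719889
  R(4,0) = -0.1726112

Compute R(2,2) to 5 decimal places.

-0.17282

Richardson extrapolation on the trapezoidal column (denominator 4−1=3):
R(1,1) = (4·(-0.1594709) − (-0.1184632)) / 3 = -0.1731401
R(2,1) = (4·(-0.1694962) − (-0.1594709)) / 3 = -0.1728380
R(2,2) = (16·(-0.1728380) − (-0.1731401)) / 15 = -0.1728179
(Column j=1 coincides with Simpson's rule on the same nodes.)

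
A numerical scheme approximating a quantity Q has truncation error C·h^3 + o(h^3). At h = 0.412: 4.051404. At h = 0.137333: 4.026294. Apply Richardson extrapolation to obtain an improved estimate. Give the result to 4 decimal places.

4.0253

The leading error scales as h^3; refining by a factor of 3 reduces it by 3^3 = 27.
Extrapolated value = (27·A(h/3) − A(h)) / (27 − 1)
= (27·4.026294 − 4.051404) / 26
= 104.658534 / 26 = 4.025328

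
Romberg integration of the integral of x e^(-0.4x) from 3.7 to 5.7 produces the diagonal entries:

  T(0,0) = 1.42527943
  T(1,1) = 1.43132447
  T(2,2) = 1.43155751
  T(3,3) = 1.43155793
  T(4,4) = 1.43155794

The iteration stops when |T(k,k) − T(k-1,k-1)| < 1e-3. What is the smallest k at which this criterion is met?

|T(1,1) − T(0,0)| = 0.00604504 ≥ 1e-3
|T(2,2) − T(1,1)| = 0.00023304 < 1e-3

k = 2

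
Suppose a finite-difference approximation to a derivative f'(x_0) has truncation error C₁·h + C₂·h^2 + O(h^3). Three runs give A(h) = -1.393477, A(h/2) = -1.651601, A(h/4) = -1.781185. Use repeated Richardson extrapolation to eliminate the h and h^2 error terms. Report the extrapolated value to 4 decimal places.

-1.9111

First eliminate the h term (factor 2^1 = 2):
  B₁ = (2·(-1.651601) − (-1.393477))/1 = -1.909725
  B₂ = (2·(-1.781185) − (-1.651601))/1 = -1.910769
Then eliminate the h^2 term (factor 2^2 = 4):
  (4·(-1.910769) − (-1.909725))/3 = -1.911117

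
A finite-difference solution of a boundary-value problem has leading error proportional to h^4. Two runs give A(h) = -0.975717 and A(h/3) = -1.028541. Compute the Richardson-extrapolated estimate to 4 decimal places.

Extrapolated value = (81·A(h/3) − A(h)) / (81 − 1)
= (81·(-1.028541) − (-0.975717)) / 80
= -82.336104 / 80 = -1.029201

-1.0292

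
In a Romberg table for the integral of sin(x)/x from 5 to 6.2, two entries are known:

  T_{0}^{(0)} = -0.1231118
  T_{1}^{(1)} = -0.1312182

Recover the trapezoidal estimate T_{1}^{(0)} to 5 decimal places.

From T_{1}^{(1)} = (4·T_{1}^{(0)} − T_{0}^{(0)})/3, solve for T_{1}^{(0)}:
4·T_{1}^{(0)} = 3·(-0.1312182) + (-0.1231118) = -0.5167664
T_{1}^{(0)} = -0.1291916

-0.12919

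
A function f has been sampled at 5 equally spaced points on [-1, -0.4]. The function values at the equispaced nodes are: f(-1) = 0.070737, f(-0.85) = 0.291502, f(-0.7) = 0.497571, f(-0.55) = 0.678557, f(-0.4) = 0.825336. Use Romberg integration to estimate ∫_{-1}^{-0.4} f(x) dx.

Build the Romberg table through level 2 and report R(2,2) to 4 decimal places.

R(0,0) (trapezoid, 1 panel, h=0.6000): 0.268822
R(1,0) (trapezoid, 2 panels, h=0.3000): 0.283682
R(2,0) (trapezoid, 4 panels, h=0.1500): 0.287350
R(1,1) = 0.283682 + (0.283682 − 0.268822)/3 = 0.288635
R(2,1) = 0.287350 + (0.287350 − 0.283682)/3 = 0.288573
R(2,2) = 0.288573 + (0.288573 − 0.288635)/15 = 0.288569

0.2886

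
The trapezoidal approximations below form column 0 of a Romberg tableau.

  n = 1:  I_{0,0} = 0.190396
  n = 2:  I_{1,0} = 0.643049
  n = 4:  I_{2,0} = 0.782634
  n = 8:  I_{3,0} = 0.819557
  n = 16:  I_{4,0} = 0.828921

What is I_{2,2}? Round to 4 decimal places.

Richardson extrapolation on the trapezoidal column (denominator 4−1=3):
I_{1,1} = (4·0.643049 − 0.190396) / 3 = 0.793933
I_{2,1} = 0.782634 + (0.782634 − 0.643049)/3 = 0.829162
I_{2,2} = 0.829162 + (0.829162 − 0.793933)/15 = 0.831511

0.8315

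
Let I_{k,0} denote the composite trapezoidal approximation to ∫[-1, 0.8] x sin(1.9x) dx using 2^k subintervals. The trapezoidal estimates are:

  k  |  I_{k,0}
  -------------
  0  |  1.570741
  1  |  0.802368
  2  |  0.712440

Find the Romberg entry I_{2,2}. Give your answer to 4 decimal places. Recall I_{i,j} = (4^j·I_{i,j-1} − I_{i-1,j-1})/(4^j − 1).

I_{1,1} = (4·0.802368 − 1.570741) / 3 = 0.546244
I_{2,1} = 0.712440 + (0.712440 − 0.802368)/3 = 0.682464
I_{2,2} = (16·0.682464 − 0.546244) / 15 = 0.691545
(Column j=1 coincides with Simpson's rule on the same nodes.)

0.6915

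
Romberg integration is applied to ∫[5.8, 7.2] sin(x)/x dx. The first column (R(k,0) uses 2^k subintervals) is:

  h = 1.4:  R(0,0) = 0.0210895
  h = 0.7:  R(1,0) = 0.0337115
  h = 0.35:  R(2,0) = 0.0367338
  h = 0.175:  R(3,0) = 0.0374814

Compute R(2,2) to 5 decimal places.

0.03773

R(1,1) = (4·0.0337115 − 0.0210895) / 3 = 0.0379188
R(2,1) = (4·0.0367338 − 0.0337115) / 3 = 0.0377412
R(2,2) = (16·0.0377412 − 0.0379188) / 15 = 0.0377294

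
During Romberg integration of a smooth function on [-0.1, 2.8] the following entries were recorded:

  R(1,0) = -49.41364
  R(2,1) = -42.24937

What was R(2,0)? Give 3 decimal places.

From R(2,1) = (4·R(2,0) − R(1,0))/3, solve for R(2,0):
4·R(2,0) = 3·(-42.24937) + (-49.41364) = -176.16175
R(2,0) = -44.04044

-44.040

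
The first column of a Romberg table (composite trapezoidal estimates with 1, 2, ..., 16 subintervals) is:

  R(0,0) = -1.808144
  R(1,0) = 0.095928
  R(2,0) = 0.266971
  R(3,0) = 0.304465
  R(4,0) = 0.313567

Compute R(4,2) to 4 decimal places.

Richardson extrapolation on the trapezoidal column (denominator 4−1=3):
R(3,1) = 0.304465 + (0.304465 − 0.266971)/3 = 0.316963
R(4,1) = (4·0.313567 − 0.304465) / 3 = 0.316601
R(4,2) = (16·0.316601 − 0.316963) / 15 = 0.316577

0.3166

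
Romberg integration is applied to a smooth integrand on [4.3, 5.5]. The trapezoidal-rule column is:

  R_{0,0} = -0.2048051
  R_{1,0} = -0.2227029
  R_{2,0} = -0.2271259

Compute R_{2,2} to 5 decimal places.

R_{1,1} = (4·(-0.2227029) − (-0.2048051)) / 3 = -0.2286688
R_{2,1} = -0.2271259 + (-0.2271259 − (-0.2227029))/3 = -0.2286002
R_{2,2} = (16·(-0.2286002) − (-0.2286688)) / 15 = -0.2285956

-0.22860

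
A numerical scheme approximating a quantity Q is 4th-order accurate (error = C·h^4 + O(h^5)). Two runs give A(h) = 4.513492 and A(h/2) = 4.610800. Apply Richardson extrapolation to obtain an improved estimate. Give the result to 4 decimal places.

The leading error scales as h^4; refining by a factor of 2 reduces it by 2^4 = 16.
Extrapolated value = (16·A(h/2) − A(h)) / (16 − 1)
= (16·4.610800 − 4.513492) / 15
= 69.259308 / 15 = 4.617287

4.6173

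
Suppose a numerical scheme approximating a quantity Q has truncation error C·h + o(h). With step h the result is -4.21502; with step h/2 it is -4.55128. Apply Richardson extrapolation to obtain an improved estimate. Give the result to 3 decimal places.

The leading error scales as h; refining by a factor of 2 reduces it by 2^1 = 2.
Extrapolated value = (2·A(h/2) − A(h)) / (2 − 1)
= (2·(-4.55128) − (-4.21502)) / 1
= -4.88754 / 1 = -4.88754

-4.888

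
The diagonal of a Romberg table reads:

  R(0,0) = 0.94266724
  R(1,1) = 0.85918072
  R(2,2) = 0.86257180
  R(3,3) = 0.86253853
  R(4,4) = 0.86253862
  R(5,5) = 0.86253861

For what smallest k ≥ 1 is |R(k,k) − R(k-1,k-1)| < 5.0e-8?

|R(1,1) − R(0,0)| = 0.08348652 ≥ 5.0e-8
|R(2,2) − R(1,1)| = 0.00339108 ≥ 5.0e-8
|R(3,3) − R(2,2)| = 0.00003327 ≥ 5.0e-8
|R(4,4) − R(3,3)| = 0.00000009 ≥ 5.0e-8
|R(5,5) − R(4,4)| = 0.00000001 < 5.0e-8

k = 5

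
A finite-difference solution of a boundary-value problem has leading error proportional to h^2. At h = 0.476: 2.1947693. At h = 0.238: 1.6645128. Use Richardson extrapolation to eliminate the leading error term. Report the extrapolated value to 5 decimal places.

1.48776

The leading error scales as h^2; refining by a factor of 2 reduces it by 2^2 = 4.
Extrapolated value = (4·A(h/2) − A(h)) / (4 − 1)
= (4·1.6645128 − 2.1947693) / 3
= 4.4632819 / 3 = 1.4877606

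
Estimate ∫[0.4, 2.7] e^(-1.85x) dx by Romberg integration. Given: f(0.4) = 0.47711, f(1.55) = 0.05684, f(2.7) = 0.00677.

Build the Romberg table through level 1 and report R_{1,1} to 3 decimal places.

R_{0,0} (trapezoid, 1 panel, h=2.3000): 0.55646
R_{1,0} (trapezoid, 2 panels, h=1.1500): 0.34360
R_{1,1} = 0.34360 + (0.34360 − 0.55646)/3 = 0.27265

0.273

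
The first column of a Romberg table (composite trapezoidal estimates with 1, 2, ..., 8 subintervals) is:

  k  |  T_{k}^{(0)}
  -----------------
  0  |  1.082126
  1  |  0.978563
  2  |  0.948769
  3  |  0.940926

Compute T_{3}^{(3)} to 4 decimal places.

0.9383

T_{1}^{(1)} = 0.978563 + (0.978563 − 1.082126)/3 = 0.944042
T_{2}^{(1)} = (4·0.948769 − 0.978563) / 3 = 0.938838
T_{3}^{(1)} = 0.940926 + (0.940926 − 0.948769)/3 = 0.938312
T_{2}^{(2)} = (16·0.938838 − 0.944042) / 15 = 0.938491
T_{3}^{(2)} = (16·0.938312 − 0.938838) / 15 = 0.938277
T_{3}^{(3)} = 0.938277 + (0.938277 − 0.938491)/63 = 0.938274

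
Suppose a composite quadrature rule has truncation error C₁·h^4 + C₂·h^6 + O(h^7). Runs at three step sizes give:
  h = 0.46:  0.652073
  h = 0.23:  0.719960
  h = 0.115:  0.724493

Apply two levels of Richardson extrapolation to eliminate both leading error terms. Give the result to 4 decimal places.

0.7248

First eliminate the h^4 term (factor 2^4 = 16):
  B₁ = (16·0.719960 − 0.652073)/15 = 0.724486
  B₂ = (16·0.724493 − 0.719960)/15 = 0.724795
Then eliminate the h^6 term (factor 2^6 = 64):
  (64·0.724795 − 0.724486)/63 = 0.724800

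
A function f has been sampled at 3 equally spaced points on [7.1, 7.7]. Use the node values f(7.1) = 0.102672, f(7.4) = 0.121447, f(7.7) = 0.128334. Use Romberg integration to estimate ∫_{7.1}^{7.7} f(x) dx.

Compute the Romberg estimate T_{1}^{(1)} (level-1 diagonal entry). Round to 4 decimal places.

T_{0}^{(0)} (trapezoid, 1 panel, h=0.6000): 0.069302
T_{1}^{(0)} (trapezoid, 2 panels, h=0.3000): 0.071085
T_{1}^{(1)} = 0.071085 + (0.071085 − 0.069302)/3 = 0.071679

0.0717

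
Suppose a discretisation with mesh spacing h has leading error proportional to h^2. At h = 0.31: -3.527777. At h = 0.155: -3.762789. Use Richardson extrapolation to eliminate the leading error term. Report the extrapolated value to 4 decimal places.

-3.8411

The leading error scales as h^2; refining by a factor of 2 reduces it by 2^2 = 4.
Extrapolated value = (4·A(h/2) − A(h)) / (4 − 1)
= (4·(-3.762789) − (-3.527777)) / 3
= -11.523379 / 3 = -3.841126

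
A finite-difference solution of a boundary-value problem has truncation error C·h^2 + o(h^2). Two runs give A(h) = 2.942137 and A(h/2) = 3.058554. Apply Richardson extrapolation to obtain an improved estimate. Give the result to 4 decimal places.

3.0974

The leading error scales as h^2; refining by a factor of 2 reduces it by 2^2 = 4.
Extrapolated value = (4·A(h/2) − A(h)) / (4 − 1)
= (4·3.058554 − 2.942137) / 3
= 9.292079 / 3 = 3.097360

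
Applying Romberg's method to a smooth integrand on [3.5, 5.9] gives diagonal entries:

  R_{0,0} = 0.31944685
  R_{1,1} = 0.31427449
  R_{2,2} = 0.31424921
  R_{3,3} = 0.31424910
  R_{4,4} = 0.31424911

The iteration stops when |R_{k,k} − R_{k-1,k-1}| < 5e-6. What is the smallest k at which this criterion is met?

|R_{1,1} − R_{0,0}| = 0.00517236 ≥ 5e-6
|R_{2,2} − R_{1,1}| = 0.00002528 ≥ 5e-6
|R_{3,3} − R_{2,2}| = 0.00000011 < 5e-6

k = 3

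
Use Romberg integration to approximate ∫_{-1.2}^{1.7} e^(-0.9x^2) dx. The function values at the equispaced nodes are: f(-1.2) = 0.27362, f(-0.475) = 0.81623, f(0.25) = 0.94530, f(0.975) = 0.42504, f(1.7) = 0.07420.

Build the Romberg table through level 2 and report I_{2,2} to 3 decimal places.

I_{0,0} (trapezoid, 1 panel, h=2.9000): 0.50434
I_{1,0} (trapezoid, 2 panels, h=1.4500): 1.62285
I_{2,0} (trapezoid, 4 panels, h=0.7250): 1.71135
I_{1,1} = 1.62285 + (1.62285 − 0.50434)/3 = 1.99569
I_{2,1} = 1.71135 + (1.71135 − 1.62285)/3 = 1.74085
I_{2,2} = 1.74085 + (1.74085 − 1.99569)/15 = 1.72386

1.724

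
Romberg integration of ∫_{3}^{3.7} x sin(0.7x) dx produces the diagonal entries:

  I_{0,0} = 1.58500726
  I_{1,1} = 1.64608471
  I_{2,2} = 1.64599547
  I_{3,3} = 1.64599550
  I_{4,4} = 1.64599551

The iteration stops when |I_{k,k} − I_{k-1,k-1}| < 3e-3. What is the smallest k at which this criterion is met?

|I_{1,1} − I_{0,0}| = 0.06107745 ≥ 3e-3
|I_{2,2} − I_{1,1}| = 0.00008924 < 3e-3

k = 2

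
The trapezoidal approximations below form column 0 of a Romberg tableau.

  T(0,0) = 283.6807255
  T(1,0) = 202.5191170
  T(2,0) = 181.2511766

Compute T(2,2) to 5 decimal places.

Richardson extrapolation on the trapezoidal column (denominator 4−1=3):
T(1,1) = (4·202.5191170 − 283.6807255) / 3 = 175.4652475
T(2,1) = 181.2511766 + (181.2511766 − 202.5191170)/3 = 174.1618631
T(2,2) = 174.1618631 + (174.1618631 − 175.4652475)/15 = 174.0749708

174.07497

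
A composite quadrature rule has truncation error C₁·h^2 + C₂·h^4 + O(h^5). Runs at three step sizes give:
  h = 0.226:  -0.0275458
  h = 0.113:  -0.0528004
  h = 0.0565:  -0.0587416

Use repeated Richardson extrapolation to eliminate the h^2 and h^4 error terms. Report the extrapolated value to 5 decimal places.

-0.06069

First eliminate the h^2 term (factor 2^2 = 4):
  B₁ = (4·(-0.0528004) − (-0.0275458))/3 = -0.0612186
  B₂ = (4·(-0.0587416) − (-0.0528004))/3 = -0.0607220
Then eliminate the h^4 term (factor 2^4 = 16):
  (16·(-0.0607220) − (-0.0612186))/15 = -0.0606889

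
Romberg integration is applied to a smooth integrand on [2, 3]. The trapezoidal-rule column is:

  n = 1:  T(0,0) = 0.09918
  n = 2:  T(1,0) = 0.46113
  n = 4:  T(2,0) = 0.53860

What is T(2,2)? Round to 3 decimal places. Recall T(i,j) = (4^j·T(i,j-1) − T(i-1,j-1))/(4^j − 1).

0.563

T(1,1) = (4·0.46113 − 0.09918) / 3 = 0.58178
T(2,1) = 0.53860 + (0.53860 − 0.46113)/3 = 0.56442
T(2,2) = 0.56442 + (0.56442 − 0.58178)/15 = 0.56326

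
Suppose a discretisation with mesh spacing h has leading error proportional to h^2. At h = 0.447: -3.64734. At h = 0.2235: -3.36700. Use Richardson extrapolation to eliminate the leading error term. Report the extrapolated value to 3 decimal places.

-3.274

The leading error scales as h^2; refining by a factor of 2 reduces it by 2^2 = 4.
Extrapolated value = (4·A(h/2) − A(h)) / (4 − 1)
= (4·(-3.36700) − (-3.64734)) / 3
= -9.82066 / 3 = -3.27355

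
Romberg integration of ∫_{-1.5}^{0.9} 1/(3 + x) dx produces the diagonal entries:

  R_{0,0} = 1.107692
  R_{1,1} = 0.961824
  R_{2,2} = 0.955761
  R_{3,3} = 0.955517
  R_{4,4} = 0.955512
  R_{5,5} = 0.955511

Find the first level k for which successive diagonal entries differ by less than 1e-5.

|R_{1,1} − R_{0,0}| = 0.145868 ≥ 1e-5
|R_{2,2} − R_{1,1}| = 0.006063 ≥ 1e-5
|R_{3,3} − R_{2,2}| = 0.000244 ≥ 1e-5
|R_{4,4} − R_{3,3}| = 0.000005 < 1e-5

k = 4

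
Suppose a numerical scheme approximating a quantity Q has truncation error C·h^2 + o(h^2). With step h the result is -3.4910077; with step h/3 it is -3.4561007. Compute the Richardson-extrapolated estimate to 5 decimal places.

-3.45174

The leading error scales as h^2; refining by a factor of 3 reduces it by 3^2 = 9.
Extrapolated value = (9·A(h/3) − A(h)) / (9 − 1)
= (9·(-3.4561007) − (-3.4910077)) / 8
= -27.6138986 / 8 = -3.4517373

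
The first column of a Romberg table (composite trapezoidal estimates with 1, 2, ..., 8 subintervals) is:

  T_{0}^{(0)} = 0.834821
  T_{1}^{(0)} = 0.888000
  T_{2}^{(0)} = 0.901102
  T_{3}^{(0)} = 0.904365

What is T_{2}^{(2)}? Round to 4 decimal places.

T_{1}^{(1)} = (4·0.888000 − 0.834821) / 3 = 0.905726
T_{2}^{(1)} = (4·0.901102 − 0.888000) / 3 = 0.905469
T_{2}^{(2)} = (16·0.905469 − 0.905726) / 15 = 0.905452

0.9055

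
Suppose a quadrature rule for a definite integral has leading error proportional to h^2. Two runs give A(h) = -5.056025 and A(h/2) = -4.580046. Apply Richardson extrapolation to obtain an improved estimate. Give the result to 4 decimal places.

Extrapolated value = (4·A(h/2) − A(h)) / (4 − 1)
= (4·(-4.580046) − (-5.056025)) / 3
= -13.264159 / 3 = -4.421386

-4.4214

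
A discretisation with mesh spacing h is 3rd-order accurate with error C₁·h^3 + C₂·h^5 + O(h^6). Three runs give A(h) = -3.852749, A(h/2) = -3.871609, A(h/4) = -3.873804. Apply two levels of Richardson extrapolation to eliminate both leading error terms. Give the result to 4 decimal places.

-3.8741

First eliminate the h^3 term (factor 2^3 = 8):
  B₁ = (8·(-3.871609) − (-3.852749))/7 = -3.874303
  B₂ = (8·(-3.873804) − (-3.871609))/7 = -3.874118
Then eliminate the h^5 term (factor 2^5 = 32):
  (32·(-3.874118) − (-3.874303))/31 = -3.874112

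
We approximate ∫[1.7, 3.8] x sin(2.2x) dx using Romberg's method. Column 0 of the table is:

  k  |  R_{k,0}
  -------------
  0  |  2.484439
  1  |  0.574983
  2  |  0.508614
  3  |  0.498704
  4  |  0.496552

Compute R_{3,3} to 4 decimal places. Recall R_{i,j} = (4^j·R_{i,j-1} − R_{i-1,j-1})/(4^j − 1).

R_{1,1} = (4·0.574983 − 2.484439) / 3 = -0.061502
R_{2,1} = (4·0.508614 − 0.574983) / 3 = 0.486491
R_{3,1} = 0.498704 + (0.498704 − 0.508614)/3 = 0.495401
R_{2,2} = (16·0.486491 − (-0.061502)) / 15 = 0.523024
R_{3,2} = (16·0.495401 − 0.486491) / 15 = 0.495995
R_{3,3} = (64·0.495995 − 0.523024) / 63 = 0.495566
(Column j=1 coincides with Simpson's rule on the same nodes.)

0.4956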